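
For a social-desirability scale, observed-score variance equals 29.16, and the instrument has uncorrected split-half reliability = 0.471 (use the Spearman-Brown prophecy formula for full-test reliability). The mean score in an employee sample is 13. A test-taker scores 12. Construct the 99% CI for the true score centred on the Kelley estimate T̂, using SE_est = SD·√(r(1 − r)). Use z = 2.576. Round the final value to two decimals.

[5.68, 19.04]

SD = √29.16 ≈ 5.4000
Spearman-Brown: r = 2(0.471) / (1 + 0.471) = 0.9420 / 1.4710 ≈ 0.6404
T̂ = 0.6404(12) + 0.3596(13) ≈ 12.3596
SE_est = 5.4000·√[r(1 − r)] ≈ 2.5914
99% CI: 12.3596 ± 6.6754 ≈ (5.6842, 19.0351)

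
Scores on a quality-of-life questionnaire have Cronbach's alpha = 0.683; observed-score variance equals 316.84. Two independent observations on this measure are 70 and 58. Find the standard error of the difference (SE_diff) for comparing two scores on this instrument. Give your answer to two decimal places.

SD = √316.84 = 17.800
SEM = 17.800·√(1 − 0.683) ≈ 10.022
SE_diff = SEM · √2 ≈ 10.022 · 1.414 ≈ 14.173

14.17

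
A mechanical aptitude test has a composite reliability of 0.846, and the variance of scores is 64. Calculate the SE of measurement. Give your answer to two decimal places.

3.14

SD = √64 ≈ 8.000
SEM = 8.000*√(1 − 0.846) ≈ 3.139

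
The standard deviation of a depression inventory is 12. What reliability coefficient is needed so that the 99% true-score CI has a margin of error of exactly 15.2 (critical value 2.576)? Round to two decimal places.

0.76

Required SEM = 15.2 / 2.576 ≈ 5.901
r = 1 − (5.901/12)² ≈ 1 − 0.242 ≈ 0.758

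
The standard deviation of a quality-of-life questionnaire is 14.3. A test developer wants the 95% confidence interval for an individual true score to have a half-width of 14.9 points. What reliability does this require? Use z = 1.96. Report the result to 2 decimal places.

SEM needed = half-width / z = 14.9/1.96 ≈ 7.602
r = 1 − (SEM / SD)² = 1 − (7.602 / 14.3)² ≈ 1 − 0.283 ≈ 0.717

0.72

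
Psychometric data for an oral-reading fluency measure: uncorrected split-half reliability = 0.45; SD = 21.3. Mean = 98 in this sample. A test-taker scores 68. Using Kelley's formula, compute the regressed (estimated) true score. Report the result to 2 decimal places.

79.38

Spearman-Brown: r = 2(0.45) / (1 + 0.45) = 0.9000 / 1.4500 ≈ 0.6207
Estimated true score = 0.6207*68 + (1 − 0.6207)*98 ≈ 79.3793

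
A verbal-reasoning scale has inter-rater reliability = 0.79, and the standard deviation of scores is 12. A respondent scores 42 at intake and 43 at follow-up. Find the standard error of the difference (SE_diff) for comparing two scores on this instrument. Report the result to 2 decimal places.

The standard error of measurement is 12.000×√(1 − 0.790) ≈ 12.000×0.458 ≈ 5.499.
SE_diff = √2 × SEM ≈ 7.777

7.78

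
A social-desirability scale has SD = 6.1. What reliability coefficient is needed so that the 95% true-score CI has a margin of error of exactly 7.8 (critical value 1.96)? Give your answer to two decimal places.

SEM needed = half-width / z = 7.8/1.96 ≃ 3.9796
r = 1 − (3.9796/6.1)² ≃ 1 − 0.4256 ≃ 0.5744

0.57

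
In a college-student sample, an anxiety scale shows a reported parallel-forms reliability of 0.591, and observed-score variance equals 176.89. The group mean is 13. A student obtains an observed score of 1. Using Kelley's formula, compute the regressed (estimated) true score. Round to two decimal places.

Estimated true score = 0.5910·1 + (1 − 0.5910)·13 ≃ 5.9080

5.91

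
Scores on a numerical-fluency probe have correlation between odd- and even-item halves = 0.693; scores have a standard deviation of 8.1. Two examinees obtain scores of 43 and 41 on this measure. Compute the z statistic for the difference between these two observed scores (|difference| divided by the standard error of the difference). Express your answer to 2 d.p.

r_full = 2·0.693 / (1 + 0.693) ≃ 0.8187
SEM = 8.1000*√(1 − 0.8187) ≃ 3.4493
Standard error of the difference = 3.4493·√2 ≃ 4.8780
z = |43 − 41| / 4.8780 = 2 / 4.8780 ≃ 0.4100

0.41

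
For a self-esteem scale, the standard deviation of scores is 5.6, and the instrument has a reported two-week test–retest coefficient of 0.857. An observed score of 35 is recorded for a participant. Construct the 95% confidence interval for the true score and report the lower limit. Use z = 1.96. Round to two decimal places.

SEM = 5.6000 × √(1 − 0.8570) = 5.6000 × √0.1430 ≈ 5.6000 × 0.3782 ≈ 2.1177
1.96 × SEM ≈ 4.1506
Lower limit = 35 − 4.1506 ≈ 30.8494

30.85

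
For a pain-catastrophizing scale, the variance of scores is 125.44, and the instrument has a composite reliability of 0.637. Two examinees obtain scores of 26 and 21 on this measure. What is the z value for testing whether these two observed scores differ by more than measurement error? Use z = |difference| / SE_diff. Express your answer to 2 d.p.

SD = √125.44 = 11.2000
SEM = 11.2000 · √(1 − 0.6370) = 11.2000 · √0.3630 ≈ 11.2000 · 0.6025 ≈ 6.7479
Standard error of the difference = 6.7479·√2 ≈ 9.5430
z = 5 / 9.5430 ≈ 0.5239

0.52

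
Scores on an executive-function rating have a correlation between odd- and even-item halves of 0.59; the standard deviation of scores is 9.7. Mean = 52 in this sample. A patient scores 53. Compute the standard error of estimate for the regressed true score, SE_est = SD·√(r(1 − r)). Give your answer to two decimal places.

4.24

Full-length reliability (Spearman-Brown) = 2(0.59)/(1+0.59) ≈ 0.7421
SE_est = SD × √(r(1 − r)) = 9.7000 × √0.1914 ≈ 9.7000 × 0.4375 ≈ 4.2433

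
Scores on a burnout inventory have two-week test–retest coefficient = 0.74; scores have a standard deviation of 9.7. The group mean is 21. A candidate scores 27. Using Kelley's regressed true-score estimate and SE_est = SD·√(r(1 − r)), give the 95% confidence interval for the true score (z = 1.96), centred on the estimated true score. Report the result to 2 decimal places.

T̂ = r·X + (1 − r)·M = 0.740×27 + 0.260×21 = 19.980 + 5.460 ≈ 25.440
SE_est = 9.700·√[r(1 − r)] ≈ 4.255
95% CI: 25.440 ± 8.339 ≈ (17.101, 33.779)

[17.10, 33.78]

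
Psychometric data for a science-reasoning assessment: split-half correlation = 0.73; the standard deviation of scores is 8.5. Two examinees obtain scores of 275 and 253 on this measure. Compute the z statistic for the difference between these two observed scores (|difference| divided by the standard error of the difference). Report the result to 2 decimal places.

4.63

Spearman-Brown: r = 2(0.73) / (1 + 0.73) = 1.4600 / 1.7300 ≈ 0.8439
SEM = 8.5000 · √(1 − 0.8439) = 8.5000 · √0.1561 ≈ 8.5000 · 0.3951 ≈ 3.3580
SE_diff = SEM · √2 ≈ 3.3580 · 1.4142 ≈ 4.7489
z = 22 / 4.7489 ≈ 4.6327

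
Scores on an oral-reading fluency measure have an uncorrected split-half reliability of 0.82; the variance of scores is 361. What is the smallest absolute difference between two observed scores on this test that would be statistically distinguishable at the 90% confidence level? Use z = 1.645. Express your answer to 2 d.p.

SD = √361 ≈ 19.000
Spearman-Brown: r = 2(0.82) / (1 + 0.82) = 1.640 / 1.820 ≈ 0.901
SEM = 19.000 × √(1 − 0.901) = 19.000 × √0.099 ≈ 19.000 × 0.314 ≈ 5.975
SE_diff = √2 × SEM ≈ 8.450
Minimum reliable difference = 1.645 × SE_diff ≈ 1.645 × 8.450 ≈ 13.901

13.90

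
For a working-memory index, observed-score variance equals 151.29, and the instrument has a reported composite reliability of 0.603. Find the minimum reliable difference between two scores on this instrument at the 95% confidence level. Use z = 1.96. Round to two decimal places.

21.48

SD = √151.29 ≃ 12.30000
SEM = 12.30000·√(1 − 0.60300) ≃ 7.74998
SE_diff = SEM · √2 ≃ 7.74998 · 1.41421 ≃ 10.96012
Smallest detectable difference = 1.96·10.96012 ≃ 21.48184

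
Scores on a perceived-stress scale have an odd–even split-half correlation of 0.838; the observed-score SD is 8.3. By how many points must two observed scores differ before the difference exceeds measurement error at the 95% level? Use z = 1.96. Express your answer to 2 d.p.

6.83

Spearman-Brown: r = 2(0.838) / (1 + 0.838) = 1.676 / 1.838 ≈ 0.912
SEM = 8.300 * √(1 − 0.912) = 8.300 * √0.088 ≈ 8.300 * 0.297 ≈ 2.464
Standard error of the difference = 2.464·√2 ≈ 3.485
Minimum reliable difference = 1.96 * SE_diff ≈ 1.96 * 3.485 ≈ 6.830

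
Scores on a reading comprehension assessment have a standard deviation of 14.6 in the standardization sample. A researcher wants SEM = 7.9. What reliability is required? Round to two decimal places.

0.71

r = 1 − (7.90000/14.6)² ≈ 1 − 0.29278 ≈ 0.70722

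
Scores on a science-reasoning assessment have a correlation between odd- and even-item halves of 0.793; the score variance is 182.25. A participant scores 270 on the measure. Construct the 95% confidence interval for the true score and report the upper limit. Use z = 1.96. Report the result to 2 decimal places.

278.99

SD = √182.25 ≈ 13.5000
Spearman-Brown: r = 2(0.793) / (1 + 0.793) = 1.5860 / 1.7930 ≈ 0.8846
SEM = 13.5000·√(1 − 0.8846) ≈ 4.5870
Margin = 1.96 · 4.5870 ≈ 8.9905
Upper bound: 270 + 8.9905 = 278.9905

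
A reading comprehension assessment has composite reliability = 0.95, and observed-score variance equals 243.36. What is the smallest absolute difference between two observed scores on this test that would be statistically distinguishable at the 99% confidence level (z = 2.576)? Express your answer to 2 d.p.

SD = √243.36 = 15.6000
SEM = 15.6000×√(1 − 0.9500) ≈ 3.4883
SE_diff = SEM × √2 ≈ 3.4883 × 1.4142 ≈ 4.9332
Minimum reliable difference = 2.576 × SE_diff ≈ 2.576 × 4.9332 ≈ 12.7078

12.71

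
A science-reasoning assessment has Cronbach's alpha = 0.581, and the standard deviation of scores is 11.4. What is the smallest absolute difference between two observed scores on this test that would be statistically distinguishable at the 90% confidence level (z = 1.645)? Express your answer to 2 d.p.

17.17

SEM = 11.400 * √(1 − 0.581) = 11.400 * √0.419 ≃ 11.400 * 0.647 ≃ 7.379
Standard error of the difference = 7.379·√2 ≃ 10.436
Smallest detectable difference = 1.645*10.436 ≃ 17.167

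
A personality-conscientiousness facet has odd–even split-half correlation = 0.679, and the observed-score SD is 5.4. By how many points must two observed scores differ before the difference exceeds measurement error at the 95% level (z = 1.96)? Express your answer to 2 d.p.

6.54

Full-length reliability (Spearman-Brown) = 2(0.679)/(1+0.679) ≈ 0.8088
SEM = 5.4000 · √(1 − 0.8088) = 5.4000 · √0.1912 ≈ 5.4000 · 0.4372 ≈ 2.3611
Standard error of the difference = 2.3611·√2 ≈ 3.3391
Minimum reliable difference = 1.96 · SE_diff ≈ 1.96 · 3.3391 ≈ 6.5447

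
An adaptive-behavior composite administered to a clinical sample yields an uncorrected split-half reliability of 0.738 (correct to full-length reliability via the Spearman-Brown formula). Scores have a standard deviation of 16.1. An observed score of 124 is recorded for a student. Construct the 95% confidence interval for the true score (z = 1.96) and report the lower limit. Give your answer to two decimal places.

111.75

r_full = 2·0.738 / (1 + 0.738) ≈ 0.849
SEM = 16.100*√(1 − 0.849) ≈ 6.251
1.96 * SEM ≈ 12.252
Lower bound: 124 − 12.252 = 111.748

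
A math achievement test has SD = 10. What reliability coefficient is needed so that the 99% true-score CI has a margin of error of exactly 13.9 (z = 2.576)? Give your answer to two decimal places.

Required SEM = 13.9 / 2.576 ≃ 5.3960
r = 1 − (SEM / SD)² = 1 − (5.3960 / 10)² ≃ 1 − 0.2912 ≃ 0.7088

0.71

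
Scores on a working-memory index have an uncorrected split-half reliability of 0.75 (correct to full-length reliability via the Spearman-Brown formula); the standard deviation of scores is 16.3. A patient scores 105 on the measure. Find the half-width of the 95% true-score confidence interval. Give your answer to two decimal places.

12.08

r_full = 2·0.75 / (1 + 0.75) ≈ 0.8571
SEM = 16.3000×√(1 − 0.8571) ≈ 6.1608
Half-width = 1.96×6.1608 ≈ 12.0752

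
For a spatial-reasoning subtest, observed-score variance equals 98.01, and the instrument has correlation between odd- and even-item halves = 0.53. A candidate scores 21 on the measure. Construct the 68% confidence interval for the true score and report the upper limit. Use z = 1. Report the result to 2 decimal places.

26.49

SD = √98.01 = 9.900
r_full = 2·0.53 / (1 + 0.53) ≈ 0.693
SEM = 9.900×√(1 − 0.693) ≈ 5.487
Half-width = 1×5.487 ≈ 5.487
Upper bound: 21 + 5.487 = 26.487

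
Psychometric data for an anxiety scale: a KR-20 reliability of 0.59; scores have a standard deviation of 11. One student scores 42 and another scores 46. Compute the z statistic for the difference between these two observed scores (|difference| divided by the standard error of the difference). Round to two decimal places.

0.40

The standard error of measurement is 11.00000·√(1 − 0.59000) ≃ 11.00000·0.64031 ≃ 7.04344.
Standard error of the difference = 7.04344·√2 ≃ 9.96092
z = 4 / 9.96092 ≃ 0.40157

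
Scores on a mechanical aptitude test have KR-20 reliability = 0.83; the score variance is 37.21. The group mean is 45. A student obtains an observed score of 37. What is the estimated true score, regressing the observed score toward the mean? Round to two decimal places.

T̂ = r·X + (1 − r)·M = 0.8300*37 + 0.1700*45 = 30.7100 + 7.6500 ≈ 38.3600

38.36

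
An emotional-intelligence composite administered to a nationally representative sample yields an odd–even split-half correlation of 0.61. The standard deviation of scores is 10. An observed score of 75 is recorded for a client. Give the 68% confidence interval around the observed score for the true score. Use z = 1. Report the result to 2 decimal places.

[70.08, 79.92]

Spearman-Brown: r = 2(0.61) / (1 + 0.61) = 1.22000 / 1.61000 ≈ 0.75776
SEM = 10.00000*√(1 − 0.75776) ≈ 4.92175
Half-width = 1*4.92175 ≈ 4.92175
Interval: (70.07825, 79.92175)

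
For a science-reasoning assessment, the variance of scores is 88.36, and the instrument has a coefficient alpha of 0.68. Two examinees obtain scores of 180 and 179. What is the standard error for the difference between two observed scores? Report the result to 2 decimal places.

7.52

SD = √88.36 = 9.400
SEM = 9.400 * √(1 − 0.680) = 9.400 * √0.320 ≈ 9.400 * 0.566 ≈ 5.317
SE_diff = √2 * SEM ≈ 7.520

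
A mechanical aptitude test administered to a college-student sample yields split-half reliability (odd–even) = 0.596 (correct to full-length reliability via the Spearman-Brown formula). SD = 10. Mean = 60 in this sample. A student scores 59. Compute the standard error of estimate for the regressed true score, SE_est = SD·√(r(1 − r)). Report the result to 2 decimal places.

r_full = 2·0.596 / (1 + 0.596) ≈ 0.747
SE_est = 10.000×√(0.747×0.253) ≈ 4.348

4.35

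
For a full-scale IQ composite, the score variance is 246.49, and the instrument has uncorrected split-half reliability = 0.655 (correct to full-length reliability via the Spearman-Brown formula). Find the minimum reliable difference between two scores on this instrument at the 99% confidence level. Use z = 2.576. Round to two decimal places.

σ = 246.49^(1/2) = 15.700
Spearman-Brown: r = 2(0.655) / (1 + 0.655) = 1.310 / 1.655 ≈ 0.792
SEM = 15.700 × √(1 − 0.792) = 15.700 × √0.208 ≈ 15.700 × 0.457 ≈ 7.168
SE_diff = SEM × √2 ≈ 7.168 × 1.414 ≈ 10.137
Smallest detectable difference = 2.576×10.137 ≈ 26.114

26.11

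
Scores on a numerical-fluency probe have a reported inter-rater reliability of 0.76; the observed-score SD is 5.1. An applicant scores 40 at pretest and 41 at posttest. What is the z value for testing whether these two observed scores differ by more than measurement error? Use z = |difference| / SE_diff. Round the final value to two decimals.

SEM = 5.1000 × √(1 − 0.7600) = 5.1000 × √0.2400 ≈ 5.1000 × 0.4899 ≈ 2.4985
SE_diff = √2 × SEM ≈ 3.5334
z = |40 − 41| / 3.5334 = 1 / 3.5334 ≈ 0.2830

0.28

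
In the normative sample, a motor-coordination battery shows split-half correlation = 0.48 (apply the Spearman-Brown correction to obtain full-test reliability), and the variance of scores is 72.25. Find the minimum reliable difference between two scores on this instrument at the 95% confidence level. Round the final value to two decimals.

13.97

σ = 72.25^(1/2) = 8.500
Full-length reliability (Spearman-Brown) = 2(0.48)/(1+0.48) ≈ 0.649
The standard error of measurement is 8.500×√(1 − 0.649) ≈ 8.500×0.593 ≈ 5.038.
SE_diff = √2 × SEM ≈ 7.125
Smallest detectable difference = 1.96×7.125 ≈ 13.966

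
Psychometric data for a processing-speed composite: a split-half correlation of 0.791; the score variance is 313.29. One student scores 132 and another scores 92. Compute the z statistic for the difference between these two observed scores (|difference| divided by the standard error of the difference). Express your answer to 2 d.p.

SD = √313.29 = 17.700
Full-length reliability (Spearman-Brown) = 2(0.791)/(1+0.791) ≈ 0.883
SEM = 17.700·√(1 − 0.883) ≈ 6.046
SE_diff = SEM · √2 ≈ 6.046 · 1.414 ≈ 8.551
z = 40 / 8.551 ≈ 4.678

4.68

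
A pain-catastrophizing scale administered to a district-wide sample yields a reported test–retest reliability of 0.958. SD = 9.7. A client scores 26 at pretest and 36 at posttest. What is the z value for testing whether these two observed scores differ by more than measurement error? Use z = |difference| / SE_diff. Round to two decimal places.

3.56

SEM = 9.7000 · √(1 − 0.9580) = 9.7000 · √0.0420 ≃ 9.7000 · 0.2049 ≃ 1.9879
SE_diff = √2 · SEM ≃ 2.8113
z = |26 − 36| / 2.8113 = 10 / 2.8113 ≃ 3.5570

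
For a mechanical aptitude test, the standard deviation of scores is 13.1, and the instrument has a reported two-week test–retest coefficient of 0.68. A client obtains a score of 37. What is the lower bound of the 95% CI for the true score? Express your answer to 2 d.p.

The standard error of measurement is 13.10000×√(1 − 0.68000) ≈ 13.10000×0.56569 ≈ 7.41048.
1.96 × SEM ≈ 14.52454
Lower bound: 37 − 14.52454 = 22.47546

22.48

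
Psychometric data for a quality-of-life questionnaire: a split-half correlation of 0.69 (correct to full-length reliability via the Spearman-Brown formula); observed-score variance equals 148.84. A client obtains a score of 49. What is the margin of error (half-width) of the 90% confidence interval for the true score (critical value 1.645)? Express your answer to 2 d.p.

SD = √148.84 ≈ 12.200
r_full = 2·0.69 / (1 + 0.69) ≈ 0.817
SEM = 12.200 * √(1 − 0.817) = 12.200 * √0.183 ≈ 12.200 * 0.428 ≈ 5.225
Half-width = 1.645*5.225 ≈ 8.595

8.60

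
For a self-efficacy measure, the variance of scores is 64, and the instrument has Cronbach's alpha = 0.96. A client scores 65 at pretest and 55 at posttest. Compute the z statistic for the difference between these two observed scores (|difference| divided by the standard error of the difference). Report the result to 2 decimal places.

SD = √64 = 8.0000
SEM = 8.0000·√(1 − 0.9600) ≈ 1.6000
SE_diff = √2 · SEM ≈ 2.2627
z = 10 / 2.2627 ≈ 4.4194

4.42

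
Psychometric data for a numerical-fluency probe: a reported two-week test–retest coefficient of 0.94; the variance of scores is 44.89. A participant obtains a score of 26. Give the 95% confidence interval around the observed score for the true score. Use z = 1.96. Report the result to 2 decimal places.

[22.78, 29.22]

SD = √44.89 = 6.700
The standard error of measurement is 6.700*√(1 − 0.940) ≈ 6.700*0.245 ≈ 1.641.
Half-width = 1.96*1.641 ≈ 3.217
CI = 26 ± 3.217 → [22.783, 29.217]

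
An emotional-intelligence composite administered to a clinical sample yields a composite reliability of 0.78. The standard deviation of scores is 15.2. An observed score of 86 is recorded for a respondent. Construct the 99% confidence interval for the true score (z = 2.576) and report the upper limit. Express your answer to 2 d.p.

SEM = 15.200 · √(1 − 0.780) = 15.200 · √0.220 ≃ 15.200 · 0.469 ≃ 7.129
Margin = 2.576 · 7.129 ≃ 18.365
Upper bound: 86 + 18.365 = 104.365

104.37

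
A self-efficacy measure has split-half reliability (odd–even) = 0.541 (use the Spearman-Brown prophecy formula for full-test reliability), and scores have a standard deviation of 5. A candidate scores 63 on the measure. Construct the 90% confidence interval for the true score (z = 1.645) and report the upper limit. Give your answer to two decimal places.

Full-length reliability (Spearman-Brown) = 2(0.541)/(1+0.541) ≈ 0.702
SEM = 5.000 * √(1 − 0.702) = 5.000 * √0.298 ≈ 5.000 * 0.546 ≈ 2.729
Half-width = 1.645*2.729 ≈ 4.489
Upper bound: 63 + 4.489 = 67.489

67.49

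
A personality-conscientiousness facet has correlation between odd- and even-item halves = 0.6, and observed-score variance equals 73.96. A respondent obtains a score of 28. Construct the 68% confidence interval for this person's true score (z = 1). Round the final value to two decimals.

σ = 73.96^(1/2) = 8.6000
Full-length reliability (Spearman-Brown) = 2(0.6)/(1+0.6) ≈ 0.7500
SEM = 8.6000 · √(1 − 0.7500) = 8.6000 · √0.2500 ≈ 8.6000 · 0.5000 ≈ 4.3000
Half-width = 1·4.3000 ≈ 4.3000
CI = 28 ± 4.3000 → [23.7000, 32.3000]

[23.70, 32.30]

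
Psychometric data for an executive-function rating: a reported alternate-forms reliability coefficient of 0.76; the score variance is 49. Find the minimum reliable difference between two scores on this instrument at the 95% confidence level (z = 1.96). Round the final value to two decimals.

SD = √49 = 7.00000
SEM = 7.00000 · √(1 − 0.76000) = 7.00000 · √0.24000 ≈ 7.00000 · 0.48990 ≈ 3.42929
Standard error of the difference = 3.42929·√2 ≈ 4.84974
Minimum reliable difference = 1.96 · SE_diff ≈ 1.96 · 4.84974 ≈ 9.50549

9.51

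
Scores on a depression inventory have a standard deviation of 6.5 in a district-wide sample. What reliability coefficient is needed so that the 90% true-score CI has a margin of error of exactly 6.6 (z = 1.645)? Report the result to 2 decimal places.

SEM needed = half-width / z = 6.6/1.645 ≃ 4.0122
r = 1 − (SEM / SD)² = 1 − (4.0122 / 6.5)² ≃ 1 − 0.3810 ≃ 0.6190

0.62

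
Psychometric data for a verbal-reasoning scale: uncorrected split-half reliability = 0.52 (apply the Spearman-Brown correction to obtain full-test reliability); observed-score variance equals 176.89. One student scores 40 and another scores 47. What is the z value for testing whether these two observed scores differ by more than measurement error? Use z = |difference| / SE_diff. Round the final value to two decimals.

0.66

SD = √176.89 ≈ 13.3000
r_full = 2·0.52 / (1 + 0.52) ≈ 0.6842
The standard error of measurement is 13.3000*√(1 − 0.6842) ≈ 13.3000*0.5620 ≈ 7.4740.
Standard error of the difference = 7.4740·√2 ≈ 10.5698
z = 7 / 10.5698 ≈ 0.6623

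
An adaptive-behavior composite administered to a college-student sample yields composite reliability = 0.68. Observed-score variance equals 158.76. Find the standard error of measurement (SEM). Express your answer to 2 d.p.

SD = √158.76 = 12.6000
SEM = 12.6000 * √(1 − 0.6800) = 12.6000 * √0.3200 ≈ 12.6000 * 0.5657 ≈ 7.1276

7.13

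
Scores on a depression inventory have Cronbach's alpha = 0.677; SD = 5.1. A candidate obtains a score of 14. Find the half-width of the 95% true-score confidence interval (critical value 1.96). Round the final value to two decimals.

5.68

SEM = 5.1000 * √(1 − 0.6770) = 5.1000 * √0.3230 ≈ 5.1000 * 0.5683 ≈ 2.8985
Half-width = 1.96*2.8985 ≈ 5.6810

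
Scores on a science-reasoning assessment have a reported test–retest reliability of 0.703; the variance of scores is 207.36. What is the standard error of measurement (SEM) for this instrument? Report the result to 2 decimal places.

SD = √207.36 ≈ 14.40000
SEM = 14.40000·√(1 − 0.70300) ≈ 7.84767

7.85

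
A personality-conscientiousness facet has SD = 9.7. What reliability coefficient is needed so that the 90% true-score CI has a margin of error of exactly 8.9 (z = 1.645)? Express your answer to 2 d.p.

SEM needed = half-width / z = 8.9/1.645 ≈ 5.41033
Required reliability = 1 − (SEM/SD)² = 1 − 0.31110 ≈ 0.68890

0.69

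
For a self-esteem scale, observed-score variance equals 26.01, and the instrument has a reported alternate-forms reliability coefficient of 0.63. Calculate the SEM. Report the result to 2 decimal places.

3.10

SD = √26.01 = 5.100
The standard error of measurement is 5.100*√(1 − 0.630) ≃ 5.100*0.608 ≃ 3.102.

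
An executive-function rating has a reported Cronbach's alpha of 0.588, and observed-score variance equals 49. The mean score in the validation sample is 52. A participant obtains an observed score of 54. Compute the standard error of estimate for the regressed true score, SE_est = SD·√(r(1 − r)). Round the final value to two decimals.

3.45

σ = 49^(1/2) = 7.000
SE_est = 7.000·√[r(1 − r)] ≈ 3.445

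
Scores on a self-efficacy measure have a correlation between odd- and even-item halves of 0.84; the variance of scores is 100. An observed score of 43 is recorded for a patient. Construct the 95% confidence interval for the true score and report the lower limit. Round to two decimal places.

SD = √100 ≈ 10.0000
Full-length reliability (Spearman-Brown) = 2(0.84)/(1+0.84) ≈ 0.9130
SEM = 10.0000*√(1 − 0.9130) ≈ 2.9488
Margin = 1.96 * 2.9488 ≈ 5.7797
Lower bound: 43 − 5.7797 = 37.2203

37.22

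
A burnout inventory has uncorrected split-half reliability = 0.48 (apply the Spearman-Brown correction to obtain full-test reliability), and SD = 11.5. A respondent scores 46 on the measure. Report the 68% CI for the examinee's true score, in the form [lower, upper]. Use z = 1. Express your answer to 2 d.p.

[39.18, 52.82]

Full-length reliability (Spearman-Brown) = 2(0.48)/(1+0.48) ≃ 0.649
SEM = 11.500 × √(1 − 0.649) = 11.500 × √0.351 ≃ 11.500 × 0.593 ≃ 6.817
Margin = 1 × 6.817 ≃ 6.817
Interval: (39.183, 52.817)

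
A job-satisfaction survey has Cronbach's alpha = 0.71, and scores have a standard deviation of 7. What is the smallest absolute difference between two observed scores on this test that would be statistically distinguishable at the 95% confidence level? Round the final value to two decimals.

10.45

SEM = 7.0000 · √(1 − 0.7100) = 7.0000 · √0.2900 ≈ 7.0000 · 0.5385 ≈ 3.7696
SE_diff = SEM · √2 ≈ 3.7696 · 1.4142 ≈ 5.3310
Minimum reliable difference = 1.96 · SE_diff ≈ 1.96 · 5.3310 ≈ 10.4488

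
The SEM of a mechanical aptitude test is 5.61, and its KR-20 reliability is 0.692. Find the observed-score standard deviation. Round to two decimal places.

SD = 5.61 / √(1 − 0.692) ≈ 10.109

10.11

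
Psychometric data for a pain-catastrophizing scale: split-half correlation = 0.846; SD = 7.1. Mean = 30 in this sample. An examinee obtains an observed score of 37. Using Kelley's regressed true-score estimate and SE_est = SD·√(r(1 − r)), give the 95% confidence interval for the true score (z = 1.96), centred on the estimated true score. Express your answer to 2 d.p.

[32.57, 40.26]

r_full = 2·0.846 / (1 + 0.846) ≈ 0.917
T̂ = 0.917(37) + 0.083(30) ≈ 36.416
SE_est = SD × √(r(1 − r)) = 7.100 × √0.076 ≈ 7.100 × 0.277 ≈ 1.963
CI = 36.416 ± 1.96 × 1.963 → [32.568, 40.264]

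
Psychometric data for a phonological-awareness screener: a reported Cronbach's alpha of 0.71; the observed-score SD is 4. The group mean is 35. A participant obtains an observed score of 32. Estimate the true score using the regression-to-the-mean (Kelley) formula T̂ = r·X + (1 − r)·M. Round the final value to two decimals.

Estimated true score = 0.7100×32 + (1 − 0.7100)×35 ≃ 32.8700

32.87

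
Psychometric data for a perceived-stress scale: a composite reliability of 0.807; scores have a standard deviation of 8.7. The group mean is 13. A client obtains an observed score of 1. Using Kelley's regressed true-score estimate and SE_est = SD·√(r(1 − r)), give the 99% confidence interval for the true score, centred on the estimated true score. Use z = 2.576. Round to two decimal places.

Estimated true score = 0.807·1 + (1 − 0.807)·13 ≈ 3.316
SE_est = 8.700·√(0.807·0.193) ≈ 3.433
CI = 3.316 ± 2.576 · 3.433 → [-5.529, 12.161]

[-5.53, 12.16]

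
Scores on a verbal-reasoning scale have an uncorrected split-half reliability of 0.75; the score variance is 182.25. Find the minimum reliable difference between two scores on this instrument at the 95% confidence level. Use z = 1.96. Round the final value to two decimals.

σ = 182.25^(1/2) = 13.5000
Spearman-Brown: r = 2(0.75) / (1 + 0.75) = 1.5000 / 1.7500 ≈ 0.8571
SEM = 13.5000 × √(1 − 0.8571) = 13.5000 × √0.1429 ≈ 13.5000 × 0.3780 ≈ 5.1025
SE_diff = SEM × √2 ≈ 5.1025 × 1.4142 ≈ 7.2161
Smallest detectable difference = 1.96×7.2161 ≈ 14.1435

14.14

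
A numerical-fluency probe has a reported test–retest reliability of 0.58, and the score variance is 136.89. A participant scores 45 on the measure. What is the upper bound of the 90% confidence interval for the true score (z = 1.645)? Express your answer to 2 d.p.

57.47

SD = √136.89 = 11.7000
SEM = 11.7000·√(1 − 0.5800) ≈ 7.5825
1.645 · SEM ≈ 12.4732
Upper limit = 45 + 12.4732 ≈ 57.4732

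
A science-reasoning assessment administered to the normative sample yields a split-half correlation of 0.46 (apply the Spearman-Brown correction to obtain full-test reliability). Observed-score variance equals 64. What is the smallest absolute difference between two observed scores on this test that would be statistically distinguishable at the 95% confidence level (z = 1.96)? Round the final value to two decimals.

SD = √64 ≈ 8.000
Spearman-Brown: r = 2(0.46) / (1 + 0.46) = 0.920 / 1.460 ≈ 0.630
SEM = 8.000 × √(1 − 0.630) = 8.000 × √0.370 ≈ 8.000 × 0.608 ≈ 4.865
SE_diff = SEM × √2 ≈ 4.865 × 1.414 ≈ 6.881
Minimum reliable difference = 1.96 × SE_diff ≈ 1.96 × 6.881 ≈ 13.486

13.49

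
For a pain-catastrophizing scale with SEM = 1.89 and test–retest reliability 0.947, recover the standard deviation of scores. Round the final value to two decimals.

σ = SEM·(1 − r)^(−1/2) ≃ 1.89×4.344 ≃ 8.210

8.21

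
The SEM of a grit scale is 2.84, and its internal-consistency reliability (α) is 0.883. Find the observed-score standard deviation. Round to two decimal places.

SD = 2.84 / √(1 − 0.883) ≈ 8.3028

8.30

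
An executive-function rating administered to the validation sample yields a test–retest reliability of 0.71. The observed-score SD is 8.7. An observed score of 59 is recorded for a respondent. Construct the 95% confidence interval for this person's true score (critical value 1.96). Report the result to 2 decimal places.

[49.82, 68.18]

The standard error of measurement is 8.7000*√(1 − 0.7100) ≈ 8.7000*0.5385 ≈ 4.6851.
Margin = 1.96 * 4.6851 ≈ 9.1828
Interval: (49.8172, 68.1828)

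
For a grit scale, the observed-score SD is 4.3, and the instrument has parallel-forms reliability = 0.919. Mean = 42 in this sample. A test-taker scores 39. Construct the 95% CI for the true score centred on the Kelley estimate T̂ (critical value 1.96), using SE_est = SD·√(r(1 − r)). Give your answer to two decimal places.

T̂ = 0.91900(39) + 0.08100(42) ≈ 39.24300
SE_est = SD * √(r(1 − r)) = 4.30000 * √0.07444 ≈ 4.30000 * 0.27284 ≈ 1.17319
95% CI: 39.24300 ± 2.29945 ≈ (36.94355, 41.54245)

[36.94, 41.54]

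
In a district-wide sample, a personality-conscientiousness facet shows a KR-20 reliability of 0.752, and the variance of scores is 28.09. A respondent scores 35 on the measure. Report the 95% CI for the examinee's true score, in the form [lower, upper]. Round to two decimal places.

[29.83, 40.17]

σ = 28.09^(1/2) = 5.3000
SEM = 5.3000 × √(1 − 0.7520) = 5.3000 × √0.2480 ≈ 5.3000 × 0.4980 ≈ 2.6394
Half-width = 1.96×2.6394 ≈ 5.1732
Interval: (29.8268, 40.1732)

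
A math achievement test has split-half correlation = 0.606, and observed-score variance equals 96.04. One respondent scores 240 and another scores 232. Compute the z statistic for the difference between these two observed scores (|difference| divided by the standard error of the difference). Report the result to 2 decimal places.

σ = 96.04^(1/2) = 9.80000
r_full = 2·0.606 / (1 + 0.606) ≈ 0.75467
SEM = 9.80000·√(1 − 0.75467) ≈ 4.85402
SE_diff = √2 · SEM ≈ 6.86462
z = 8 / 6.86462 ≈ 1.16540

1.17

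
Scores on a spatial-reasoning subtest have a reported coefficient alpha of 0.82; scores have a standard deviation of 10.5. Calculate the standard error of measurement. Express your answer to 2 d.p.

4.45

The standard error of measurement is 10.50000*√(1 − 0.82000) ≈ 10.50000*0.42426 ≈ 4.45477.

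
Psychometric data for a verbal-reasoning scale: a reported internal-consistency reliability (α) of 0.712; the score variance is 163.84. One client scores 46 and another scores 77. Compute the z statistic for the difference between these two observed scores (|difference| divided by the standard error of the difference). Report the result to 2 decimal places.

SD = √163.84 = 12.800
The standard error of measurement is 12.800×√(1 − 0.712) ≈ 12.800×0.537 ≈ 6.869.
SE_diff = SEM × √2 ≈ 6.869 × 1.414 ≈ 9.715
z = |46 − 77| / 9.715 = 31 / 9.715 ≈ 3.191

3.19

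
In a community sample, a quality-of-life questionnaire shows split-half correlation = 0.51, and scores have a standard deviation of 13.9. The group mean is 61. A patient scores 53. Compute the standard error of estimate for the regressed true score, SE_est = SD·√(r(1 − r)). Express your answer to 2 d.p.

6.51

r_full = 2·0.51 / (1 + 0.51) ≃ 0.6755
SE_est = 13.9000·√(0.6755·0.3245) ≃ 6.5078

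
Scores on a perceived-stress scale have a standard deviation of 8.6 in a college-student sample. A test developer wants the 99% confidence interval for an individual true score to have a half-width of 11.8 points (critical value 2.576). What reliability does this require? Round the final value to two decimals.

0.72

SEM needed = half-width / z = 11.8/2.576 ≈ 4.5807
r = 1 − (4.5807/8.6)² ≈ 1 − 0.2837 ≈ 0.7163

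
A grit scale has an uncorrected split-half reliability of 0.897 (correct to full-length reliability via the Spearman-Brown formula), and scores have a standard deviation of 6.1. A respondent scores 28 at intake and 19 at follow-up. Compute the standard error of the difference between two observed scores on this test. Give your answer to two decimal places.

Full-length reliability (Spearman-Brown) = 2(0.897)/(1+0.897) ≈ 0.9457
SEM = 6.1000×√(1 − 0.9457) ≈ 1.4214
Standard error of the difference = 1.4214·√2 ≈ 2.0102

2.01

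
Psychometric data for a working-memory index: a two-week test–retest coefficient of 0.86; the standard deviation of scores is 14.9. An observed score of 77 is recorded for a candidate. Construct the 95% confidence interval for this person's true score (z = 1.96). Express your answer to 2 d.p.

[66.07, 87.93]

SEM = 14.900 · √(1 − 0.860) = 14.900 · √0.140 ≈ 14.900 · 0.374 ≈ 5.575
Margin = 1.96 · 5.575 ≈ 10.927
Interval: (66.073, 87.927)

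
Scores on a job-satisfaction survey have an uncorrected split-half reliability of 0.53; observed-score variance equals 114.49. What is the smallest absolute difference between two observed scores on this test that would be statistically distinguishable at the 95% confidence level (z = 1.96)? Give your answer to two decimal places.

16.44

SD = √114.49 = 10.70000
r_full = 2·0.53 / (1 + 0.53) ≈ 0.69281
SEM = 10.70000·√(1 − 0.69281) ≈ 5.93044
SE_diff = √2 · SEM ≈ 8.38691
Smallest detectable difference = 1.96·8.38691 ≈ 16.43834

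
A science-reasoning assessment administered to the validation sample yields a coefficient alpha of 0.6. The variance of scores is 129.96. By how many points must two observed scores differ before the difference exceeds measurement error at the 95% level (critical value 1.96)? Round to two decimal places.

19.99

SD = √129.96 = 11.4000
The standard error of measurement is 11.4000·√(1 − 0.6000) ≈ 11.4000·0.6325 ≈ 7.2100.
Standard error of the difference = 7.2100·√2 ≈ 10.1965
Smallest detectable difference = 1.96·10.1965 ≈ 19.9851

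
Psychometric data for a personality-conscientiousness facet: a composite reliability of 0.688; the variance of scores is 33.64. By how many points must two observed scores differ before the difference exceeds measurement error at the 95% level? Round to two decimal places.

8.98

SD = √33.64 = 5.800
SEM = 5.800*√(1 − 0.688) ≈ 3.240
SE_diff = SEM * √2 ≈ 3.240 * 1.414 ≈ 4.582
Minimum reliable difference = 1.96 * SE_diff ≈ 1.96 * 4.582 ≈ 8.980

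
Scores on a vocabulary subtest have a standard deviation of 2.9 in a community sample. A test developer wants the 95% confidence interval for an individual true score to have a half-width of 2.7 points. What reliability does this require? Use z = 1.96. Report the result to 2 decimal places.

SEM needed = half-width / z = 2.7/1.96 ≃ 1.37755
r = 1 − (1.37755/2.9)² ≃ 1 − 0.22564 ≃ 0.77436

0.77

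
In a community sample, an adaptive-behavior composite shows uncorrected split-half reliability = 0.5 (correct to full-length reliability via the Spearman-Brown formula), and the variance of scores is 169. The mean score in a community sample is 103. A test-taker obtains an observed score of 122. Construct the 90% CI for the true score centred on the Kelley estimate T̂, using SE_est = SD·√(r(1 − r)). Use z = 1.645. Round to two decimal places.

[105.59, 125.75]

SD = √169 = 13.000
Spearman-Brown: r = 2(0.5) / (1 + 0.5) = 1.000 / 1.500 ≈ 0.667
T̂ = r·X + (1 − r)·M = 0.667·122 + 0.333·103 ≈ 81.333 + 34.333 ≈ 115.667
SE_est = 13.000·√(0.667·0.333) ≈ 6.128
90% CI: 115.667 ± 10.081 ≈ (105.586, 125.748)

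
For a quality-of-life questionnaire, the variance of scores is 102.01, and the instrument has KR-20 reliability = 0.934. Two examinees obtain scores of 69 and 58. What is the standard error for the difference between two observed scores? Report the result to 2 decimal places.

3.67

SD = √102.01 ≈ 10.10000
SEM = 10.10000 × √(1 − 0.93400) = 10.10000 × √0.06600 ≈ 10.10000 × 0.25690 ≈ 2.59474
Standard error of the difference = 2.59474·√2 ≈ 3.66951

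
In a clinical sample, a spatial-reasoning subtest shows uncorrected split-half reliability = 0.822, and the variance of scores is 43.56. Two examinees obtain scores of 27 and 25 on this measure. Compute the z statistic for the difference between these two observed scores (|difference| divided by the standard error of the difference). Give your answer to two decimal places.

SD = √43.56 = 6.600
Full-length reliability (Spearman-Brown) = 2(0.822)/(1+0.822) ≃ 0.902
SEM = 6.600 · √(1 − 0.902) = 6.600 · √0.098 ≃ 6.600 · 0.313 ≃ 2.063
Standard error of the difference = 2.063·√2 ≃ 2.917
z = 2 / 2.917 ≃ 0.686

0.69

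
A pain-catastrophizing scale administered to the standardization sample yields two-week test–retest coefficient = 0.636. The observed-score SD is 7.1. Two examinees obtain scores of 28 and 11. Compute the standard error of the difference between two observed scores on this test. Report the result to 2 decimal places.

SEM = 7.1000 * √(1 − 0.6360) = 7.1000 * √0.3640 ≈ 7.1000 * 0.6033 ≈ 4.2836
Standard error of the difference = 4.2836·√2 ≈ 6.0579

6.06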